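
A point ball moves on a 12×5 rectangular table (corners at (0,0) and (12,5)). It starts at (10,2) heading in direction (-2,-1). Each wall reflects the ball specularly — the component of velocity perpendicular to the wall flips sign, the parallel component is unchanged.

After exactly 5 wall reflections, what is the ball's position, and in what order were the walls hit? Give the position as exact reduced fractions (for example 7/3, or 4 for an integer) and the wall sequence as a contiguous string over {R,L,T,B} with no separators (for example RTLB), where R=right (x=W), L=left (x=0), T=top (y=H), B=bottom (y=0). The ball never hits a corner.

1. t=2 → B at (6,0); v=(-2,1)
2. t=3 → L at (0,3); v=(2,1)
3. t=2 → T at (4,5); v=(2,-1)
4. t=4 → R at (12,1); v=(-2,-1)
5. t=1 → B at (10,0); v=(-2,1)

Final position: (10,0)
Wall sequence: BLTRB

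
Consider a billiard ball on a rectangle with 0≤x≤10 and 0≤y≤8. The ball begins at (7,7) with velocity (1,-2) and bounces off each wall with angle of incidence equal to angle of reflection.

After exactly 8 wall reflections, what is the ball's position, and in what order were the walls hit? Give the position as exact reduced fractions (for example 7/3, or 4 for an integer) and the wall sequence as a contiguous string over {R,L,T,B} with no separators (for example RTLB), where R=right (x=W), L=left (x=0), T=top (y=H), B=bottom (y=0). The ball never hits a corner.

1. t=3 → R at (10,1); v=(-1,-2)
2. t=1/2 → B at (19/2,0); v=(-1,2)
3. t=4 → T at (11/2,8); v=(-1,-2)
4. t=4 → B at (3/2,0); v=(-1,2)
5. t=3/2 → L at (0,3); v=(1,2)
6. t=5/2 → T at (5/2,8); v=(1,-2)
7. t=4 → B at (13/2,0); v=(1,2)
8. t=7/2 → R at (10,7); v=(-1,2)

Final position: (10,7)
Wall sequence: RBTBLTBR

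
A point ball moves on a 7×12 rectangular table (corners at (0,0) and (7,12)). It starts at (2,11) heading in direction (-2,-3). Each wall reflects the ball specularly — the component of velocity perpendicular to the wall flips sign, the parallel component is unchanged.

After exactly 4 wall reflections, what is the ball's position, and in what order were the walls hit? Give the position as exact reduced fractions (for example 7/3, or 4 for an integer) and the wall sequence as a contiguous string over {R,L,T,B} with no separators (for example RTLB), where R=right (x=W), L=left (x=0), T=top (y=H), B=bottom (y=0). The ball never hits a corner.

1. t=1 → L at (0,8); v=(2,-3)
2. t=8/3 → B at (16/3,0); v=(2,3)
3. t=5/6 → R at (7,5/2); v=(-2,3)
4. t=19/6 → T at (2/3,12); v=(-2,-3)

Final position: (2/3,12)
Wall sequence: LBRT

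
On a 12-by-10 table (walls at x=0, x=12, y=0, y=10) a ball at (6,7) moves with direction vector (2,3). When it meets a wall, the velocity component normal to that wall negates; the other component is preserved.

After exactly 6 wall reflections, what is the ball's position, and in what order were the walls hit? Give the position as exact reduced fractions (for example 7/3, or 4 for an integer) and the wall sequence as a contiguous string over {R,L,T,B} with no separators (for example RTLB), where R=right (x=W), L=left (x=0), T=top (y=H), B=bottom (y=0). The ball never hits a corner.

Final position: (4,0)
Wall sequence: TRBTLB

1. t=1 → T at (8,10); v=(2,-3)
2. t=2 → R at (12,4); v=(-2,-3)
3. t=4/3 → B at (28/3,0); v=(-2,3)
4. t=10/3 → T at (8/3,10); v=(-2,-3)
5. t=4/3 → L at (0,6); v=(2,-3)
6. t=2 → B at (4,0); v=(2,3)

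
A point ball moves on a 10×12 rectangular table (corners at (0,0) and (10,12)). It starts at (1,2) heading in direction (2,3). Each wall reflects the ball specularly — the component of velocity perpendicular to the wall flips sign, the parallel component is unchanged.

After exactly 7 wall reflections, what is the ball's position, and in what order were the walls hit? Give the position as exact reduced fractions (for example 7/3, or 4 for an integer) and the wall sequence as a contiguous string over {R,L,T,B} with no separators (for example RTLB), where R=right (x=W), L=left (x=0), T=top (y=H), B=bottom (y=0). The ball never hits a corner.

Final position: (25/3,0)
Wall sequence: TRBLTRB

1. t=10/3 → T at (23/3,12); v=(2,-3)
2. t=7/6 → R at (10,17/2); v=(-2,-3)
3. t=17/6 → B at (13/3,0); v=(-2,3)
4. t=13/6 → L at (0,13/2); v=(2,3)
5. t=11/6 → T at (11/3,12); v=(2,-3)
6. t=19/6 → R at (10,5/2); v=(-2,-3)
7. t=5/6 → B at (25/3,0); v=(-2,3)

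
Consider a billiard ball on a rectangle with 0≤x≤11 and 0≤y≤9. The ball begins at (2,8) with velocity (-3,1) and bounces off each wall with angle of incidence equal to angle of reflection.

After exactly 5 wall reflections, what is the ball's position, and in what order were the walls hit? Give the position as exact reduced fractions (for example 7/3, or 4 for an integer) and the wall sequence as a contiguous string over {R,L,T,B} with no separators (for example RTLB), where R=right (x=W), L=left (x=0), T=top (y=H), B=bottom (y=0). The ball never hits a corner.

Final position: (6,0)
Wall sequence: LTRLB

1. t=2/3 → L at (0,26/3); v=(3,1)
2. t=1/3 → T at (1,9); v=(3,-1)
3. t=10/3 → R at (11,17/3); v=(-3,-1)
4. t=11/3 → L at (0,2); v=(3,-1)
5. t=2 → B at (6,0); v=(3,1)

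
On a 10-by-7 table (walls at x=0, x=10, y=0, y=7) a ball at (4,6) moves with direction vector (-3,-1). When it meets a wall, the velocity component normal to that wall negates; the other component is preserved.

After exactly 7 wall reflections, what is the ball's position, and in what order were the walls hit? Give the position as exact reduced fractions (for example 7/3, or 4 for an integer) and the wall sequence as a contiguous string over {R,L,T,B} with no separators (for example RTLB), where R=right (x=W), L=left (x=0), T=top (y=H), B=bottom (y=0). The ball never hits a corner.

Final position: (0,16/3)
Wall sequence: LRBLRTL

1. t=4/3 → L at (0,14/3); v=(3,-1)
2. t=10/3 → R at (10,4/3); v=(-3,-1)
3. t=4/3 → B at (6,0); v=(-3,1)
4. t=2 → L at (0,2); v=(3,1)
5. t=10/3 → R at (10,16/3); v=(-3,1)
6. t=5/3 → T at (5,7); v=(-3,-1)
7. t=5/3 → L at (0,16/3); v=(3,-1)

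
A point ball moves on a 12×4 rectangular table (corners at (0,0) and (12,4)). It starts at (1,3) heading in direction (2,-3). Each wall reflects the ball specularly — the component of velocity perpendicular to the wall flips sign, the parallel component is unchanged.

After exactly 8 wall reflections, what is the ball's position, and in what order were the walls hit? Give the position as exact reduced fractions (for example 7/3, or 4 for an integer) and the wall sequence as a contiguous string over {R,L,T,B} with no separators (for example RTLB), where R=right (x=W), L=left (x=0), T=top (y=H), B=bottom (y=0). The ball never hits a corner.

1. t=1 → B at (3,0); v=(2,3)
2. t=4/3 → T at (17/3,4); v=(2,-3)
3. t=4/3 → B at (25/3,0); v=(2,3)
4. t=4/3 → T at (11,4); v=(2,-3)
5. t=1/2 → R at (12,5/2); v=(-2,-3)
6. t=5/6 → B at (31/3,0); v=(-2,3)
7. t=4/3 → T at (23/3,4); v=(-2,-3)
8. t=4/3 → B at (5,0); v=(-2,3)

Final position: (5,0)
Wall sequence: BTBTRBTB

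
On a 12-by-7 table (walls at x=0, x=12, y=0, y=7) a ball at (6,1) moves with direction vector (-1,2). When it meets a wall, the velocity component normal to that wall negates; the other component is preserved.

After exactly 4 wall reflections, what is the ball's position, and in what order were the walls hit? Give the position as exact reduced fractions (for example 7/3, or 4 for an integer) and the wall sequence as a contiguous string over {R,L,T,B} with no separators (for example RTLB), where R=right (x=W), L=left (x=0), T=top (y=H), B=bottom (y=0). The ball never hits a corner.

Final position: (4,7)
Wall sequence: TLBT

1. t=3 → T at (3,7); v=(-1,-2)
2. t=3 → L at (0,1); v=(1,-2)
3. t=1/2 → B at (1/2,0); v=(1,2)
4. t=7/2 → T at (4,7); v=(1,-2)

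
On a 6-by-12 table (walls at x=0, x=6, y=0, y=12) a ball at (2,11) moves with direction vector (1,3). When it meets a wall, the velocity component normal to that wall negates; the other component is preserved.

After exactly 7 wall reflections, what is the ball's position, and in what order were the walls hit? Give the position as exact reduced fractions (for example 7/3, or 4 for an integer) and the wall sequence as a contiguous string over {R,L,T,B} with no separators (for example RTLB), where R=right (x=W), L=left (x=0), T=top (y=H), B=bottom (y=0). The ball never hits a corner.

1. t=1/3 → T at (7/3,12); v=(1,-3)
2. t=11/3 → R at (6,1); v=(-1,-3)
3. t=1/3 → B at (17/3,0); v=(-1,3)
4. t=4 → T at (5/3,12); v=(-1,-3)
5. t=5/3 → L at (0,7); v=(1,-3)
6. t=7/3 → B at (7/3,0); v=(1,3)
7. t=11/3 → R at (6,11); v=(-1,3)

Final position: (6,11)
Wall sequence: TRBTLBR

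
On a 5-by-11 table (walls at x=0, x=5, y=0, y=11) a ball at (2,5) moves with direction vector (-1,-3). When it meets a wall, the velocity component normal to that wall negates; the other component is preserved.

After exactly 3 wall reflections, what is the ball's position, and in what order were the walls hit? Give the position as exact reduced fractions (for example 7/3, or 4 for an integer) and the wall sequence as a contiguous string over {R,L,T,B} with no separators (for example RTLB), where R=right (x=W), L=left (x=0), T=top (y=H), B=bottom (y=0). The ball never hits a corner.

1. t=5/3 → B at (1/3,0); v=(-1,3)
2. t=1/3 → L at (0,1); v=(1,3)
3. t=10/3 → T at (10/3,11); v=(1,-3)

Final position: (10/3,11)
Wall sequence: BLT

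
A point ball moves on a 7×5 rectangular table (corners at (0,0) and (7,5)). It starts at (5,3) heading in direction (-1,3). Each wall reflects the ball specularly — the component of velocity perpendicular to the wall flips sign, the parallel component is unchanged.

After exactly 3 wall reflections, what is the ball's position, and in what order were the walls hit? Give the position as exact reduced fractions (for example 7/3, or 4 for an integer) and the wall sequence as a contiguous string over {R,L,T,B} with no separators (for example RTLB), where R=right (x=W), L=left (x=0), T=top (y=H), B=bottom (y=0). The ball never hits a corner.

1. t=2/3 → T at (13/3,5); v=(-1,-3)
2. t=5/3 → B at (8/3,0); v=(-1,3)
3. t=5/3 → T at (1,5); v=(-1,-3)

Final position: (1,5)
Wall sequence: TBT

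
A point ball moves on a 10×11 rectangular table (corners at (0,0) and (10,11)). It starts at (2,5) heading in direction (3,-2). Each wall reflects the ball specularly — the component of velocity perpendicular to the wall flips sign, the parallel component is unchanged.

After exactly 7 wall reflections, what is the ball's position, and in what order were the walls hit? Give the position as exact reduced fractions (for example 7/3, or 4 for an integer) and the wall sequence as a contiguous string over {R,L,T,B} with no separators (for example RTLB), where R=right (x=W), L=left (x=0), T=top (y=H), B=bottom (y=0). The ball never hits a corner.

Final position: (5/2,0)
Wall sequence: BRLTRLB

1. t=5/2 → B at (19/2,0); v=(3,2)
2. t=1/6 → R at (10,1/3); v=(-3,2)
3. t=10/3 → L at (0,7); v=(3,2)
4. t=2 → T at (6,11); v=(3,-2)
5. t=4/3 → R at (10,25/3); v=(-3,-2)
6. t=10/3 → L at (0,5/3); v=(3,-2)
7. t=5/6 → B at (5/2,0); v=(3,2)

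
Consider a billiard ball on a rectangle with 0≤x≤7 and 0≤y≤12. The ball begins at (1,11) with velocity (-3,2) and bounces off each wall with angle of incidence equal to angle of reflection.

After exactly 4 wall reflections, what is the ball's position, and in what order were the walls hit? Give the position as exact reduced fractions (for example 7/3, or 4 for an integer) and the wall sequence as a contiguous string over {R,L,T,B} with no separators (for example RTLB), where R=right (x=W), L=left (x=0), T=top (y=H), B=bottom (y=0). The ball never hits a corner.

Final position: (0,3)
Wall sequence: LTRL

1. t=1/3 → L at (0,35/3); v=(3,2)
2. t=1/6 → T at (1/2,12); v=(3,-2)
3. t=13/6 → R at (7,23/3); v=(-3,-2)
4. t=7/3 → L at (0,3); v=(3,-2)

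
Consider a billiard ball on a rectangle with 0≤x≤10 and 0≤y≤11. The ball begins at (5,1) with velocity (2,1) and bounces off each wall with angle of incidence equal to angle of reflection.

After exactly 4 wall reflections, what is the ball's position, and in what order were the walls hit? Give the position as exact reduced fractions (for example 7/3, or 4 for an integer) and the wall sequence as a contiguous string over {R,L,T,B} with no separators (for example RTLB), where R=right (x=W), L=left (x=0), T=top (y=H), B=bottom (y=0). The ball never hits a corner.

Final position: (10,17/2)
Wall sequence: RLTR

1. t=5/2 → R at (10,7/2); v=(-2,1)
2. t=5 → L at (0,17/2); v=(2,1)
3. t=5/2 → T at (5,11); v=(2,-1)
4. t=5/2 → R at (10,17/2); v=(-2,-1)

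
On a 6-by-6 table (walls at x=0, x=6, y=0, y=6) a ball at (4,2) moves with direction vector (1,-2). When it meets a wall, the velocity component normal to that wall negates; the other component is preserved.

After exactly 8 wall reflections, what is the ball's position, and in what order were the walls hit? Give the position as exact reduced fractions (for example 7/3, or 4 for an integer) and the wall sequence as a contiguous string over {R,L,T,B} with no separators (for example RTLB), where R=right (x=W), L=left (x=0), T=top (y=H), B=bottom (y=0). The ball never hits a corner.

1. t=1 → B at (5,0); v=(1,2)
2. t=1 → R at (6,2); v=(-1,2)
3. t=2 → T at (4,6); v=(-1,-2)
4. t=3 → B at (1,0); v=(-1,2)
5. t=1 → L at (0,2); v=(1,2)
6. t=2 → T at (2,6); v=(1,-2)
7. t=3 → B at (5,0); v=(1,2)
8. t=1 → R at (6,2); v=(-1,2)

Final position: (6,2)
Wall sequence: BRTBLTBR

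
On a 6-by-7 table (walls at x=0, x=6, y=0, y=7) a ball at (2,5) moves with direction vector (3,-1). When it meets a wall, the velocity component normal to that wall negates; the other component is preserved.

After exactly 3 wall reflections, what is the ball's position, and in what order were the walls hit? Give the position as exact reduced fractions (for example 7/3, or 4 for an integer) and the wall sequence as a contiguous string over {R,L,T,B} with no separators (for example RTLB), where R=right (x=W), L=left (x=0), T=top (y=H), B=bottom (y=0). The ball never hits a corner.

Final position: (5,0)
Wall sequence: RLB

1. t=4/3 → R at (6,11/3); v=(-3,-1)
2. t=2 → L at (0,5/3); v=(3,-1)
3. t=5/3 → B at (5,0); v=(3,1)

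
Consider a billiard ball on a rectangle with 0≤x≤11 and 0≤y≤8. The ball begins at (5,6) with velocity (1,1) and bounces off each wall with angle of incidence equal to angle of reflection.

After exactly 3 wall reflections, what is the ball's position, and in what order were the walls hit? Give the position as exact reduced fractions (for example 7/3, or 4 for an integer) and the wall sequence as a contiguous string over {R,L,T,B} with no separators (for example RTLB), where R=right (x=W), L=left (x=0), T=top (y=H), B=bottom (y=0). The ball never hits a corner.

1. t=2 → T at (7,8); v=(1,-1)
2. t=4 → R at (11,4); v=(-1,-1)
3. t=4 → B at (7,0); v=(-1,1)

Final position: (7,0)
Wall sequence: TRB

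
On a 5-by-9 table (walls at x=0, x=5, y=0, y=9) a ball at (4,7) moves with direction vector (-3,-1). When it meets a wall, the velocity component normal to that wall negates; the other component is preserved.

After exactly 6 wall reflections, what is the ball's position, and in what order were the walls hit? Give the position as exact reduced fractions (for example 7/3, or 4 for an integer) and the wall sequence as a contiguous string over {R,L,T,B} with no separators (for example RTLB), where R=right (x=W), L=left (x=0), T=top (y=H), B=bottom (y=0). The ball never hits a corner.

Final position: (0,1)
Wall sequence: LRLRBL

1. t=4/3 → L at (0,17/3); v=(3,-1)
2. t=5/3 → R at (5,4); v=(-3,-1)
3. t=5/3 → L at (0,7/3); v=(3,-1)
4. t=5/3 → R at (5,2/3); v=(-3,-1)
5. t=2/3 → B at (3,0); v=(-3,1)
6. t=1 → L at (0,1); v=(3,1)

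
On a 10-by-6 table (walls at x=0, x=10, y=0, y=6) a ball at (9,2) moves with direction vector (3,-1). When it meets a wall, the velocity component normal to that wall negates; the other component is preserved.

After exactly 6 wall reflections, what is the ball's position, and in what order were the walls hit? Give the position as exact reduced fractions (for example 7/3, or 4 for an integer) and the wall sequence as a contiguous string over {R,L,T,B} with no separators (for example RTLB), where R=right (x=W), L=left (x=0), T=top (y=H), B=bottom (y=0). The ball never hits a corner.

1. t=1/3 → R at (10,5/3); v=(-3,-1)
2. t=5/3 → B at (5,0); v=(-3,1)
3. t=5/3 → L at (0,5/3); v=(3,1)
4. t=10/3 → R at (10,5); v=(-3,1)
5. t=1 → T at (7,6); v=(-3,-1)
6. t=7/3 → L at (0,11/3); v=(3,-1)

Final position: (0,11/3)
Wall sequence: RBLRTL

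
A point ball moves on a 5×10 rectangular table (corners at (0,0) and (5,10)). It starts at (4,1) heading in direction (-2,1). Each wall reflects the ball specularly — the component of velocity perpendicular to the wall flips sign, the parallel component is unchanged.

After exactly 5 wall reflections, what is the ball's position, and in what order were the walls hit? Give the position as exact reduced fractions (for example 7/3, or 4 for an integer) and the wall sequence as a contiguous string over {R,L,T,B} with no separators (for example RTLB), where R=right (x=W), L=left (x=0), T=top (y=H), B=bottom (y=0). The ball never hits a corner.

Final position: (5,19/2)
Wall sequence: LRLTR

1. t=2 → L at (0,3); v=(2,1)
2. t=5/2 → R at (5,11/2); v=(-2,1)
3. t=5/2 → L at (0,8); v=(2,1)
4. t=2 → T at (4,10); v=(2,-1)
5. t=1/2 → R at (5,19/2); v=(-2,-1)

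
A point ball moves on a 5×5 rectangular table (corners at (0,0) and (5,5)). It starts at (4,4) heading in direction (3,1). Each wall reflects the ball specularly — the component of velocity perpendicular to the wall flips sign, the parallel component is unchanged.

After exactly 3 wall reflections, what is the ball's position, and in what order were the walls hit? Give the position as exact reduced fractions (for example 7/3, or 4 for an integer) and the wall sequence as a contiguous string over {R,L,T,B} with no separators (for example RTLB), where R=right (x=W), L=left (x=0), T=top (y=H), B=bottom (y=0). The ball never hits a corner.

Final position: (0,4)
Wall sequence: RTL

1. t=1/3 → R at (5,13/3); v=(-3,1)
2. t=2/3 → T at (3,5); v=(-3,-1)
3. t=1 → L at (0,4); v=(3,-1)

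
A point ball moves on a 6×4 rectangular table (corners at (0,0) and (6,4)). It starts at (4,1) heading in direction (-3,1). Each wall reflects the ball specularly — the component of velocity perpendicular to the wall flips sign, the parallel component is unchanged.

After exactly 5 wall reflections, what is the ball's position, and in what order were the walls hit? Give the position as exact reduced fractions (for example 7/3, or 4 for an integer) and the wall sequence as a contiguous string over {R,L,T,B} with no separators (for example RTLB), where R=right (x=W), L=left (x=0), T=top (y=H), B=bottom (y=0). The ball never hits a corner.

Final position: (5,0)
Wall sequence: LTRLB

1. t=4/3 → L at (0,7/3); v=(3,1)
2. t=5/3 → T at (5,4); v=(3,-1)
3. t=1/3 → R at (6,11/3); v=(-3,-1)
4. t=2 → L at (0,5/3); v=(3,-1)
5. t=5/3 → B at (5,0); v=(3,1)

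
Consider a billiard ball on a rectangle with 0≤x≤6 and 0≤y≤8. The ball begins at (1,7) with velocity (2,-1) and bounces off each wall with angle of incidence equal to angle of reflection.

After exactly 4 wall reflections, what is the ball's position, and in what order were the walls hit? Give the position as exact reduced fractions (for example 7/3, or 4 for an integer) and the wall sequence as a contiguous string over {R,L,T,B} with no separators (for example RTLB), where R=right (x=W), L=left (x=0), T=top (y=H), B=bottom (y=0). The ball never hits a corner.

1. t=5/2 → R at (6,9/2); v=(-2,-1)
2. t=3 → L at (0,3/2); v=(2,-1)
3. t=3/2 → B at (3,0); v=(2,1)
4. t=3/2 → R at (6,3/2); v=(-2,1)

Final position: (6,3/2)
Wall sequence: RLBR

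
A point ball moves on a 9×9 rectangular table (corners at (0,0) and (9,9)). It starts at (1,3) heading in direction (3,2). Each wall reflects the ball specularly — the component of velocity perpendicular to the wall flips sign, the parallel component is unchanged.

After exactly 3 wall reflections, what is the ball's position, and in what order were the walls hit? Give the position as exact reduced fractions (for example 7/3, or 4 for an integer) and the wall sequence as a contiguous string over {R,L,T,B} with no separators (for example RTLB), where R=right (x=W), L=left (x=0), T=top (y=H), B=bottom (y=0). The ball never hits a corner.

Final position: (0,11/3)
Wall sequence: RTL

1. t=8/3 → R at (9,25/3); v=(-3,2)
2. t=1/3 → T at (8,9); v=(-3,-2)
3. t=8/3 → L at (0,11/3); v=(3,-2)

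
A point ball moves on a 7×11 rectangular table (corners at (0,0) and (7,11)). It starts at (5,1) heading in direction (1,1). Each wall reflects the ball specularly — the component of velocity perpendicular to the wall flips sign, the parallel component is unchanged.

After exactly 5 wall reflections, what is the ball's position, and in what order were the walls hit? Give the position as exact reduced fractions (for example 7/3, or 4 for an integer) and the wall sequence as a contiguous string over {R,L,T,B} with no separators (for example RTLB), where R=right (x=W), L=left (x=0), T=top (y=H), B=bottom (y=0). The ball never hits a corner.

1. t=2 → R at (7,3); v=(-1,1)
2. t=7 → L at (0,10); v=(1,1)
3. t=1 → T at (1,11); v=(1,-1)
4. t=6 → R at (7,5); v=(-1,-1)
5. t=5 → B at (2,0); v=(-1,1)

Final position: (2,0)
Wall sequence: RLTRB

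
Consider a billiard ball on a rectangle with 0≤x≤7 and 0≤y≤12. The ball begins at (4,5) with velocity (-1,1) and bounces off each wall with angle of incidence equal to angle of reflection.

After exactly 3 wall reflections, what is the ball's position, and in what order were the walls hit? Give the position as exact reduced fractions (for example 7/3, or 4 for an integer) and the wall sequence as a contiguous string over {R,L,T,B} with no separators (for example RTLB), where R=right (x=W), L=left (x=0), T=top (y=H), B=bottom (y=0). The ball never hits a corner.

1. t=4 → L at (0,9); v=(1,1)
2. t=3 → T at (3,12); v=(1,-1)
3. t=4 → R at (7,8); v=(-1,-1)

Final position: (7,8)
Wall sequence: LTR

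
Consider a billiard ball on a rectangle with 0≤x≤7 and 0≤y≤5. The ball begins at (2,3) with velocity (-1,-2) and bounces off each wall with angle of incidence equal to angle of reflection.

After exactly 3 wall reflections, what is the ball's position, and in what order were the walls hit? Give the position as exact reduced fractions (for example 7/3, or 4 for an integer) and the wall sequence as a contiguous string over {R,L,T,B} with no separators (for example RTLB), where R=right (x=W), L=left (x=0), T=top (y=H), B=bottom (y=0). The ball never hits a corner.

1. t=3/2 → B at (1/2,0); v=(-1,2)
2. t=1/2 → L at (0,1); v=(1,2)
3. t=2 → T at (2,5); v=(1,-2)

Final position: (2,5)
Wall sequence: BLT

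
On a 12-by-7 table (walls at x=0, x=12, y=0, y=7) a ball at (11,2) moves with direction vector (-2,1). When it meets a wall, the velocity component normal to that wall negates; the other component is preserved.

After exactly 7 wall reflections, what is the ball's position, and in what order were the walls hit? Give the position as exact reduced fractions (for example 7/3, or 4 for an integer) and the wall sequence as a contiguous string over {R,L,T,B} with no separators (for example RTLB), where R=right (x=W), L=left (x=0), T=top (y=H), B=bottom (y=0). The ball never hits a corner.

1. t=5 → T at (1,7); v=(-2,-1)
2. t=1/2 → L at (0,13/2); v=(2,-1)
3. t=6 → R at (12,1/2); v=(-2,-1)
4. t=1/2 → B at (11,0); v=(-2,1)
5. t=11/2 → L at (0,11/2); v=(2,1)
6. t=3/2 → T at (3,7); v=(2,-1)
7. t=9/2 → R at (12,5/2); v=(-2,-1)

Final position: (12,5/2)
Wall sequence: TLRBLTR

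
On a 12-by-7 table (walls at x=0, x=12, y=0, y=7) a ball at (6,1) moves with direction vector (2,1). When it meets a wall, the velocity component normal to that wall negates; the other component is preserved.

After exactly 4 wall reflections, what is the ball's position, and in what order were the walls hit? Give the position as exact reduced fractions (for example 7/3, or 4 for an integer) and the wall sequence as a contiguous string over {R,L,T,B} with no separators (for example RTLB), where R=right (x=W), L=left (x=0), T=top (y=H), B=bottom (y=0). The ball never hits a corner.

1. t=3 → R at (12,4); v=(-2,1)
2. t=3 → T at (6,7); v=(-2,-1)
3. t=3 → L at (0,4); v=(2,-1)
4. t=4 → B at (8,0); v=(2,1)

Final position: (8,0)
Wall sequence: RTLB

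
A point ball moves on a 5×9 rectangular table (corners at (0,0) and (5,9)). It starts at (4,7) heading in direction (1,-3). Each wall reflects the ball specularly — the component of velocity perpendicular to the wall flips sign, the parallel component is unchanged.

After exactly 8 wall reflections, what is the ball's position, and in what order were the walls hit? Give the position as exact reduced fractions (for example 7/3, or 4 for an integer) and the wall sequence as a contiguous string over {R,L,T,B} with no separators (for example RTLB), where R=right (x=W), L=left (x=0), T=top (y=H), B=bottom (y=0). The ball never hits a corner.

1. t=1 → R at (5,4); v=(-1,-3)
2. t=4/3 → B at (11/3,0); v=(-1,3)
3. t=3 → T at (2/3,9); v=(-1,-3)
4. t=2/3 → L at (0,7); v=(1,-3)
5. t=7/3 → B at (7/3,0); v=(1,3)
6. t=8/3 → R at (5,8); v=(-1,3)
7. t=1/3 → T at (14/3,9); v=(-1,-3)
8. t=3 → B at (5/3,0); v=(-1,3)

Final position: (5/3,0)
Wall sequence: RBTLBRTB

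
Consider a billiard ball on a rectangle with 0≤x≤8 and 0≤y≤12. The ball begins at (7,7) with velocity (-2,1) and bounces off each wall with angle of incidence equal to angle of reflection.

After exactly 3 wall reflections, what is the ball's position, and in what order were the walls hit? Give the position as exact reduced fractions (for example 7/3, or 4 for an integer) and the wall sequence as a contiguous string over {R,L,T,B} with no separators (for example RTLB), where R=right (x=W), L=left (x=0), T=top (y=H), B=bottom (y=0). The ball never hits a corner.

1. t=7/2 → L at (0,21/2); v=(2,1)
2. t=3/2 → T at (3,12); v=(2,-1)
3. t=5/2 → R at (8,19/2); v=(-2,-1)

Final position: (8,19/2)
Wall sequence: LTR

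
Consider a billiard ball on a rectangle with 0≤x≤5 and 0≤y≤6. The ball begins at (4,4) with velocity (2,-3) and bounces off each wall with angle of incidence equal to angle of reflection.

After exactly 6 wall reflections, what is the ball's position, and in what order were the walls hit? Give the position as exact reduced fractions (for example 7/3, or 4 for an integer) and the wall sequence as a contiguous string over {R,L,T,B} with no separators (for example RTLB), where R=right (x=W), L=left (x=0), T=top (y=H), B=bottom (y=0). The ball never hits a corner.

1. t=1/2 → R at (5,5/2); v=(-2,-3)
2. t=5/6 → B at (10/3,0); v=(-2,3)
3. t=5/3 → L at (0,5); v=(2,3)
4. t=1/3 → T at (2/3,6); v=(2,-3)
5. t=2 → B at (14/3,0); v=(2,3)
6. t=1/6 → R at (5,1/2); v=(-2,3)

Final position: (5,1/2)
Wall sequence: RBLTBR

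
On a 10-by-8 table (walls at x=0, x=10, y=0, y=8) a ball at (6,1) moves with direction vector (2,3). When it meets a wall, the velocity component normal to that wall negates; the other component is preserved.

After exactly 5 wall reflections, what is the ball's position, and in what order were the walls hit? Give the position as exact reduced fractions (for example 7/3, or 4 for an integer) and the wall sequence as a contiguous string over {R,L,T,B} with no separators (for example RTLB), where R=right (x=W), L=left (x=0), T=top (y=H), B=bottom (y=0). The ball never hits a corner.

1. t=2 → R at (10,7); v=(-2,3)
2. t=1/3 → T at (28/3,8); v=(-2,-3)
3. t=8/3 → B at (4,0); v=(-2,3)
4. t=2 → L at (0,6); v=(2,3)
5. t=2/3 → T at (4/3,8); v=(2,-3)

Final position: (4/3,8)
Wall sequence: RTBLT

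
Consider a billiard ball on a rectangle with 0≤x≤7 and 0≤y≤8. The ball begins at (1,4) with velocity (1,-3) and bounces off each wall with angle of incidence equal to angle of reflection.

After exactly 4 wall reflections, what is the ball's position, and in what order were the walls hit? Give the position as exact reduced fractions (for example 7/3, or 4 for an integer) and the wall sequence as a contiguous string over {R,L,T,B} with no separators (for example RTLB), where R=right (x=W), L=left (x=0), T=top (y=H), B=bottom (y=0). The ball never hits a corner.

Final position: (19/3,0)
Wall sequence: BTRB

1. t=4/3 → B at (7/3,0); v=(1,3)
2. t=8/3 → T at (5,8); v=(1,-3)
3. t=2 → R at (7,2); v=(-1,-3)
4. t=2/3 → B at (19/3,0); v=(-1,3)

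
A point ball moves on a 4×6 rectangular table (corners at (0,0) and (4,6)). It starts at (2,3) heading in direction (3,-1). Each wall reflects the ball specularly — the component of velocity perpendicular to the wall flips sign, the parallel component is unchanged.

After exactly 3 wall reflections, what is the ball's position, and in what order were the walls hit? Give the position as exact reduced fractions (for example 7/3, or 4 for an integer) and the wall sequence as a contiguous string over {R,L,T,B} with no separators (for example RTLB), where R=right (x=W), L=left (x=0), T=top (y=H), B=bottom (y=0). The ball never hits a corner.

1. t=2/3 → R at (4,7/3); v=(-3,-1)
2. t=4/3 → L at (0,1); v=(3,-1)
3. t=1 → B at (3,0); v=(3,1)

Final position: (3,0)
Wall sequence: RLB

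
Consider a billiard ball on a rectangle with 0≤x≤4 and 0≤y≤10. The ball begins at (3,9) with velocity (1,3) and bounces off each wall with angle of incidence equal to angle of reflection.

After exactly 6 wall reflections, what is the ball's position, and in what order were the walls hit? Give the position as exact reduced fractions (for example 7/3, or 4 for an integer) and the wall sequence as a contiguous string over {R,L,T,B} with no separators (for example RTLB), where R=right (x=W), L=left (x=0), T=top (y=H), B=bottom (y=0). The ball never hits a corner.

Final position: (4,4)
Wall sequence: TRBLTR

1. t=1/3 → T at (10/3,10); v=(1,-3)
2. t=2/3 → R at (4,8); v=(-1,-3)
3. t=8/3 → B at (4/3,0); v=(-1,3)
4. t=4/3 → L at (0,4); v=(1,3)
5. t=2 → T at (2,10); v=(1,-3)
6. t=2 → R at (4,4); v=(-1,-3)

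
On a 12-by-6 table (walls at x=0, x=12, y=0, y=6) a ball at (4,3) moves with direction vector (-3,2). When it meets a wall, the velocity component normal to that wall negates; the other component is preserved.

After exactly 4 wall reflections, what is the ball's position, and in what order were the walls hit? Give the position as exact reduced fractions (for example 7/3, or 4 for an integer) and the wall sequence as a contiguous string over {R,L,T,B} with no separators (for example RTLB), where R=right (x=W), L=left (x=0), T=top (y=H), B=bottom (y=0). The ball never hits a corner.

1. t=4/3 → L at (0,17/3); v=(3,2)
2. t=1/6 → T at (1/2,6); v=(3,-2)
3. t=3 → B at (19/2,0); v=(3,2)
4. t=5/6 → R at (12,5/3); v=(-3,2)

Final position: (12,5/3)
Wall sequence: LTBR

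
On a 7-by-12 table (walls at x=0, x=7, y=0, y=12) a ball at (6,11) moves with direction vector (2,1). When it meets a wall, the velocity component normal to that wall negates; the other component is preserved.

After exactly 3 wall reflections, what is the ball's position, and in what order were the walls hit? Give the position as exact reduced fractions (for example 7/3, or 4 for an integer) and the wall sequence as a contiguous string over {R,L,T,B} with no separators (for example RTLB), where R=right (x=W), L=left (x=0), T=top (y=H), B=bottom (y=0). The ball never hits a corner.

1. t=1/2 → R at (7,23/2); v=(-2,1)
2. t=1/2 → T at (6,12); v=(-2,-1)
3. t=3 → L at (0,9); v=(2,-1)

Final position: (0,9)
Wall sequence: RTL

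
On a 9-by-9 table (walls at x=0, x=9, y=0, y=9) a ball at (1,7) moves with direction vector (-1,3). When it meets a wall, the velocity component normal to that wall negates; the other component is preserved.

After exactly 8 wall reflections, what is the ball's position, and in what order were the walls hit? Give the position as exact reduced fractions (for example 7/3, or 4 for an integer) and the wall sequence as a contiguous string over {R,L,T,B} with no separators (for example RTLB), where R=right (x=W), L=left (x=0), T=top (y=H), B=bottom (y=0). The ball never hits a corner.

Final position: (10/3,0)
Wall sequence: TLBTBRTB

1. t=2/3 → T at (1/3,9); v=(-1,-3)
2. t=1/3 → L at (0,8); v=(1,-3)
3. t=8/3 → B at (8/3,0); v=(1,3)
4. t=3 → T at (17/3,9); v=(1,-3)
5. t=3 → B at (26/3,0); v=(1,3)
6. t=1/3 → R at (9,1); v=(-1,3)
7. t=8/3 → T at (19/3,9); v=(-1,-3)
8. t=3 → B at (10/3,0); v=(-1,3)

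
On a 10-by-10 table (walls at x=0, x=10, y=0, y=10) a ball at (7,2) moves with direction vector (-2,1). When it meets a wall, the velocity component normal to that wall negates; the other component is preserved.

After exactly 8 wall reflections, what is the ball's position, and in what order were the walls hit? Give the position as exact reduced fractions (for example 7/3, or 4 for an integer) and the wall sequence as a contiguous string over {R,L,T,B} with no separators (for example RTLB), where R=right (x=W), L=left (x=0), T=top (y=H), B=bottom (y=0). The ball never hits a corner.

Final position: (9,10)
Wall sequence: LTRLBRLT

1. t=7/2 → L at (0,11/2); v=(2,1)
2. t=9/2 → T at (9,10); v=(2,-1)
3. t=1/2 → R at (10,19/2); v=(-2,-1)
4. t=5 → L at (0,9/2); v=(2,-1)
5. t=9/2 → B at (9,0); v=(2,1)
6. t=1/2 → R at (10,1/2); v=(-2,1)
7. t=5 → L at (0,11/2); v=(2,1)
8. t=9/2 → T at (9,10); v=(2,-1)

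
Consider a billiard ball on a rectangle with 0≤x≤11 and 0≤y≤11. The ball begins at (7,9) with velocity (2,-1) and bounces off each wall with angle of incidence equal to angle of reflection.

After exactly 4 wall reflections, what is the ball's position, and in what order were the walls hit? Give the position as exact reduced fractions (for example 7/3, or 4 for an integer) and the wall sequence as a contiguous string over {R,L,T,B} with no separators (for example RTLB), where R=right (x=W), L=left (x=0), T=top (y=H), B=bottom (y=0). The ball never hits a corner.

1. t=2 → R at (11,7); v=(-2,-1)
2. t=11/2 → L at (0,3/2); v=(2,-1)
3. t=3/2 → B at (3,0); v=(2,1)
4. t=4 → R at (11,4); v=(-2,1)

Final position: (11,4)
Wall sequence: RLBR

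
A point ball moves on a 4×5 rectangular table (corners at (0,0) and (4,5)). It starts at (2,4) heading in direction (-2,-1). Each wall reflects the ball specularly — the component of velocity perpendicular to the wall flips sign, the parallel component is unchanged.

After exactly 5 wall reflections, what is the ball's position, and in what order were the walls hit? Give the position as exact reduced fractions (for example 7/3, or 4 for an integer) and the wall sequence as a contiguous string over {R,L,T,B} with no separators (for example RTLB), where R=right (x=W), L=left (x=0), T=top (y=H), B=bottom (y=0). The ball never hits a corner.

1. t=1 → L at (0,3); v=(2,-1)
2. t=2 → R at (4,1); v=(-2,-1)
3. t=1 → B at (2,0); v=(-2,1)
4. t=1 → L at (0,1); v=(2,1)
5. t=2 → R at (4,3); v=(-2,1)

Final position: (4,3)
Wall sequence: LRBLR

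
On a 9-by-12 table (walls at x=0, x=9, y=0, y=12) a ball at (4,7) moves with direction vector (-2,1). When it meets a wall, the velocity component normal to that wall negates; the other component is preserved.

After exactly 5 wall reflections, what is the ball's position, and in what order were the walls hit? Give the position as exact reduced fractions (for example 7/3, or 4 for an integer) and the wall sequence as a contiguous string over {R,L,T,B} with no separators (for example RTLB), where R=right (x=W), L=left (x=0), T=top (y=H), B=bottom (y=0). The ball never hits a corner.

Final position: (9,3/2)
Wall sequence: LTRLR

1. t=2 → L at (0,9); v=(2,1)
2. t=3 → T at (6,12); v=(2,-1)
3. t=3/2 → R at (9,21/2); v=(-2,-1)
4. t=9/2 → L at (0,6); v=(2,-1)
5. t=9/2 → R at (9,3/2); v=(-2,-1)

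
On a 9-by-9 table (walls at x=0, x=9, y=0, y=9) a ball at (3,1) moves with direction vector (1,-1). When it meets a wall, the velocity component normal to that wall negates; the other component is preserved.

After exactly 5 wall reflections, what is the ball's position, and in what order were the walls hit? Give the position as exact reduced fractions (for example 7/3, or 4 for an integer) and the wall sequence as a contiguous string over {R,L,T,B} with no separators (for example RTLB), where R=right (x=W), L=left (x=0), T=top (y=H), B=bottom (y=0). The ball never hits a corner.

Final position: (4,0)
Wall sequence: BRTLB

1. t=1 → B at (4,0); v=(1,1)
2. t=5 → R at (9,5); v=(-1,1)
3. t=4 → T at (5,9); v=(-1,-1)
4. t=5 → L at (0,4); v=(1,-1)
5. t=4 → B at (4,0); v=(1,1)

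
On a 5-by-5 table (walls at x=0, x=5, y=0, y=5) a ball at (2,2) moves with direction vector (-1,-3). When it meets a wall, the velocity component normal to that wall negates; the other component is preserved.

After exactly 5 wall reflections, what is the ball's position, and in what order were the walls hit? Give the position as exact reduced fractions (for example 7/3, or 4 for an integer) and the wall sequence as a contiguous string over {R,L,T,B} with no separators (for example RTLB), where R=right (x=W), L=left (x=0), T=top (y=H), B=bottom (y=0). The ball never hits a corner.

1. t=2/3 → B at (4/3,0); v=(-1,3)
2. t=4/3 → L at (0,4); v=(1,3)
3. t=1/3 → T at (1/3,5); v=(1,-3)
4. t=5/3 → B at (2,0); v=(1,3)
5. t=5/3 → T at (11/3,5); v=(1,-3)

Final position: (11/3,5)
Wall sequence: BLTBT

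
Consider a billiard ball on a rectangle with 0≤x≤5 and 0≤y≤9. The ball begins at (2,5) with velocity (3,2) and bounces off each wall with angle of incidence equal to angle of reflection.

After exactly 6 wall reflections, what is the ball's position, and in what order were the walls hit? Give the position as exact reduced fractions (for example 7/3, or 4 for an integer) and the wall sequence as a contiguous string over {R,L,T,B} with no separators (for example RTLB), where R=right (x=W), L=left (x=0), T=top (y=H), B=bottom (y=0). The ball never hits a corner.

1. t=1 → R at (5,7); v=(-3,2)
2. t=1 → T at (2,9); v=(-3,-2)
3. t=2/3 → L at (0,23/3); v=(3,-2)
4. t=5/3 → R at (5,13/3); v=(-3,-2)
5. t=5/3 → L at (0,1); v=(3,-2)
6. t=1/2 → B at (3/2,0); v=(3,2)

Final position: (3/2,0)
Wall sequence: RTLRLB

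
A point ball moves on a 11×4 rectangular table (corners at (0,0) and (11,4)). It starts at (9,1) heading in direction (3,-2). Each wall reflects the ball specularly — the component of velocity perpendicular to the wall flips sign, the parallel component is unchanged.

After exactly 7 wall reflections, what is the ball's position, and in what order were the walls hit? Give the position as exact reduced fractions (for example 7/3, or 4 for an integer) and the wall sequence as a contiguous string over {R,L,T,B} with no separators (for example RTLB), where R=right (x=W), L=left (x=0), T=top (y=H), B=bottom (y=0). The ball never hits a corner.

Final position: (11,1)
Wall sequence: BRTLBTR

1. t=1/2 → B at (21/2,0); v=(3,2)
2. t=1/6 → R at (11,1/3); v=(-3,2)
3. t=11/6 → T at (11/2,4); v=(-3,-2)
4. t=11/6 → L at (0,1/3); v=(3,-2)
5. t=1/6 → B at (1/2,0); v=(3,2)
6. t=2 → T at (13/2,4); v=(3,-2)
7. t=3/2 → R at (11,1); v=(-3,-2)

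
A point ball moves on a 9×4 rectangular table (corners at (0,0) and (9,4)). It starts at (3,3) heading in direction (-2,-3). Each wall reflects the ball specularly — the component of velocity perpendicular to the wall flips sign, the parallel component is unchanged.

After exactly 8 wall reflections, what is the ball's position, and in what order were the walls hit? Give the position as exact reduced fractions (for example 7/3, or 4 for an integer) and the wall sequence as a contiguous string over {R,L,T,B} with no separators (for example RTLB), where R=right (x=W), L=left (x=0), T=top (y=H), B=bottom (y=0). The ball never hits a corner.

Final position: (17/3,4)
Wall sequence: BLTBTRBT

1. t=1 → B at (1,0); v=(-2,3)
2. t=1/2 → L at (0,3/2); v=(2,3)
3. t=5/6 → T at (5/3,4); v=(2,-3)
4. t=4/3 → B at (13/3,0); v=(2,3)
5. t=4/3 → T at (7,4); v=(2,-3)
6. t=1 → R at (9,1); v=(-2,-3)
7. t=1/3 → B at (25/3,0); v=(-2,3)
8. t=4/3 → T at (17/3,4); v=(-2,-3)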